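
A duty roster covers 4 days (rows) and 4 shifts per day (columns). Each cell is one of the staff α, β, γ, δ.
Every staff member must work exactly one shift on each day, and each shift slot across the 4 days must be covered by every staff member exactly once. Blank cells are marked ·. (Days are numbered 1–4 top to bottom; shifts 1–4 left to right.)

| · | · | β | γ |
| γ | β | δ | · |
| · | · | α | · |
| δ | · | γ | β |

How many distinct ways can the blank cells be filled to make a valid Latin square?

Day 1, shift 1: eliminating its day and shift leaves {α}.
Day 1, shift 2: eliminating its day and shift leaves {α, δ}.
Day 2, shift 4: eliminating its day and shift leaves {α}.
Day 3, shift 1: eliminating its day and shift leaves {β}.
Day 3, shift 2: eliminating its day and shift leaves {γ, δ}.
Day 3, shift 4: eliminating its day and shift leaves {δ}.
Day 4, shift 2: eliminating its day and shift leaves {α}.
Only one assignment across all blanks avoids any day or shift repeat, giving 1 completion.

1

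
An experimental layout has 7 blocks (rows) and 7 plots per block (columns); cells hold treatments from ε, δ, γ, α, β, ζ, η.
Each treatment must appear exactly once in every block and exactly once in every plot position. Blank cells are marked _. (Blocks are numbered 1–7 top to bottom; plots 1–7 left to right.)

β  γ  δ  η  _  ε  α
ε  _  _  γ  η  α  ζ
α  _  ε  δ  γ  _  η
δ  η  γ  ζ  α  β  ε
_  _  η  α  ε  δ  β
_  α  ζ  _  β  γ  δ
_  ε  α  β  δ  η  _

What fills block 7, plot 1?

ζ

Block 1, plot 5: block 1 has {ε, δ, γ, α, β, η} and plot 5 has {ε, δ, γ, α, β, η}, leaving only ζ.
Block 2, plot 3: block 2 has {ε, γ, α, ζ, η} and plot 3 has {ε, δ, γ, α, ζ, η}, leaving only β.
Block 2, plot 2: block 2 has {ε, γ, α, β, ζ, η} and plot 2 has {ε, γ, α, η}, leaving only δ.
Block 3, plot 6: block 3 has {ε, δ, γ, α, η} and plot 6 has {ε, δ, γ, α, β, η}, leaving only ζ.
Block 3, plot 2: block 3 has {ε, δ, γ, α, ζ, η} and plot 2 has {ε, δ, γ, α, η}, leaving only β.
Block 5, plot 2: block 5 has {ε, δ, α, β, η} and plot 2 has {ε, δ, γ, α, β, η}, leaving only ζ.
Block 5, plot 1: block 5 has {ε, δ, α, β, ζ, η} and plot 1 has {ε, δ, α, β}, leaving only γ.
Block 7 already has {ε, δ, α, β, η} and plot 1 already has {ε, δ, γ, α, β}, so block 7, plot 1 must be ζ.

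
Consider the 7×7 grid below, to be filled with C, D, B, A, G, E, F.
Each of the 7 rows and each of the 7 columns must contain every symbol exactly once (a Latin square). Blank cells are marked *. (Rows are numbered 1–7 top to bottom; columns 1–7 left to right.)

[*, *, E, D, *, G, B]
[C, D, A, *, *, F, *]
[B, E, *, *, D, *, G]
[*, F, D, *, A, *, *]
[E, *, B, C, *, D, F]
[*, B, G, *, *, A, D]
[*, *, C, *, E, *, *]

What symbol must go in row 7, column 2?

Row 2, column 7: row 2 has {C, D, A, F} and column 7 has {D, B, G, F}, leaving only E.
Row 3, column 3: row 3 has {D, B, G, E} and column 3 has {C, D, B, A, G, E}, leaving only F.
Row 3, column 4: row 3 has {D, B, G, E, F} and column 4 has {C, D}, leaving only A.
Row 3, column 6: row 3 has {D, B, A, G, E, F} and column 6 has {D, A, G, F}, leaving only C.
Row 4, column 1: row 4 has {D, A, F} and column 1 has {C, B, E}, leaving only G.
Row 4, column 7: row 4 has {D, A, G, F} and column 7 has {D, B, G, E, F}, leaving only C.
Row 5, column 5: row 5 has {C, D, B, E, F} and column 5 has {D, A, E}, leaving only G.
Row 2, column 5: row 2 has {C, D, A, E, F} and column 5 has {D, A, G, E}, leaving only B.
Row 2, column 4: row 2 has {C, D, B, A, E, F} and column 4 has {C, D, A}, leaving only G.
Row 5, column 2: row 5 has {C, D, B, G, E, F} and column 2 has {D, B, E, F}, leaving only A.
Row 7 already has {C, E} and column 2 already has {D, B, A, E, F}, so row 7, column 2 must be G.

G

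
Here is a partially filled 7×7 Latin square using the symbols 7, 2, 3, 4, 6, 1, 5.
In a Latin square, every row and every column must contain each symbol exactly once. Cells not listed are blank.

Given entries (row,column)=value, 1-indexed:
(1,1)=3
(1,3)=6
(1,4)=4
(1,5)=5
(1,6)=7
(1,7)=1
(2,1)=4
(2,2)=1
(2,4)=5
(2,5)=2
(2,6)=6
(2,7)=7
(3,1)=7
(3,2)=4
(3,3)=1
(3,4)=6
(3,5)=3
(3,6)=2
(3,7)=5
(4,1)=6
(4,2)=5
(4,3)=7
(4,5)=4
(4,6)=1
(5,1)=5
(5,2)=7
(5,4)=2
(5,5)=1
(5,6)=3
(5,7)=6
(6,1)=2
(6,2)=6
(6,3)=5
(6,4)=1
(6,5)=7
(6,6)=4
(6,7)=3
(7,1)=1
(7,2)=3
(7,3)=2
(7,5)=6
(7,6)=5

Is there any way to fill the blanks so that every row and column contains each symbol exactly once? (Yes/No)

Yes

No row or column among the givens repeats a symbol, and propagating forced cells runs into no contradiction.
One valid completion exists (for instance, 3 2 6 4 5 7 1 / 4 1 3 5 2 6 7 / 7 4 1 6 3 2 5 / 6 5 7 3 4 1 2 / 5 7 4 2 1 3 6 / 2 6 5 1 7 4 3 / 1 3 2 7 6 5 4).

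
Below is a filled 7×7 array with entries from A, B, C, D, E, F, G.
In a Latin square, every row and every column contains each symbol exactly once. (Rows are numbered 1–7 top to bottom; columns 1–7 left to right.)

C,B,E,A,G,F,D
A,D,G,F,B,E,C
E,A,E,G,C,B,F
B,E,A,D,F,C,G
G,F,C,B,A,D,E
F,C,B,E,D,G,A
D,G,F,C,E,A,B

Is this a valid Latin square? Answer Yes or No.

No

Row 3 contains E twice (at columns 1 and 3), so it is not a permutation.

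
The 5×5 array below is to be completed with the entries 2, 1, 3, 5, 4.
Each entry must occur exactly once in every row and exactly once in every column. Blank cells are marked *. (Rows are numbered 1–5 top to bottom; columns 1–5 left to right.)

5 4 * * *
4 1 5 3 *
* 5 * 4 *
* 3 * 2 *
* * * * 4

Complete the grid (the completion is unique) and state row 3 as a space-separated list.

2 5 3 4 1

Row 1, column 4: row 1 has {5, 4} and column 4 has {2, 3, 4}, leaving only 1.
Row 2, column 5: row 2 has {1, 3, 5, 4} and column 5 has {4}, leaving only 2.
Row 1, column 5: row 1 has {1, 5, 4} and column 5 has {2, 4}, leaving only 3.
Row 3, column 5: row 3 has {5, 4} and column 5 has {2, 3, 4}, leaving only 1.
Row 1, column 3: row 1 has {1, 3, 5, 4} and column 3 has {5}, leaving only 2.
Row 3, column 3: row 3 has {1, 5, 4} and column 3 has {2, 5}, leaving only 3.
Row 3, column 1: row 3 has {1, 3, 5, 4} and column 1 has {5, 4}, leaving only 2.
So row 3 reads: 2 5 3 4 1.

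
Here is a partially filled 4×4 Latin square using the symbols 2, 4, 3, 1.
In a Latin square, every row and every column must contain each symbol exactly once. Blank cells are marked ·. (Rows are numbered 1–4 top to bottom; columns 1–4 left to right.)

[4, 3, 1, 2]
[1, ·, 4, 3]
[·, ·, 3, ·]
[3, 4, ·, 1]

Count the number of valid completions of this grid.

Row 2, column 2: eliminating its row and column leaves {2}.
Row 3, column 1: eliminating its row and column leaves {2}.
Row 3, column 2: eliminating its row and column leaves {2, 1}.
Row 3, column 4: eliminating its row and column leaves {4}.
Row 4, column 3: eliminating its row and column leaves {2}.
Only one assignment across all blanks avoids any row or column repeat, giving 1 completion.

1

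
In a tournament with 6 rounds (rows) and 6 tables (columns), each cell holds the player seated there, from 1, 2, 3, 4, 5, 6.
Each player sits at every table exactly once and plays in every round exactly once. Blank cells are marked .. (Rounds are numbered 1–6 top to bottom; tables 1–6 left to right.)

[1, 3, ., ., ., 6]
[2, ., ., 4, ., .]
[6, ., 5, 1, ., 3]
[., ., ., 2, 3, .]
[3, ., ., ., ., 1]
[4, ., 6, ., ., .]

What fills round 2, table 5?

Round 1, table 4: round 1 has {1, 3, 6} and table 4 has {1, 2, 4}, leaving only 5.
Round 2, table 6: round 2 has {2, 4} and table 6 has {1, 3, 6}, leaving only 5.
Round 4, table 1: round 4 has {2, 3} and table 1 has {1, 2, 3, 4, 6}, leaving only 5.
Round 4, table 6: round 4 has {2, 3, 5} and table 6 has {1, 3, 5, 6}, leaving only 4.
Round 4, table 3: round 4 has {2, 3, 4, 5} and table 3 has {5, 6}, leaving only 1.
Round 2, table 3: round 2 has {2, 4, 5} and table 3 has {1, 5, 6}, leaving only 3.
Round 4, table 2: round 4 has {1, 2, 3, 4, 5} and table 2 has {3}, leaving only 6.
Round 2, table 2: round 2 has {2, 3, 4, 5} and table 2 has {3, 6}, leaving only 1.
Round 2 already has {1, 2, 3, 4, 5} and table 5 already has {3}, so round 2, table 5 must be 6.

6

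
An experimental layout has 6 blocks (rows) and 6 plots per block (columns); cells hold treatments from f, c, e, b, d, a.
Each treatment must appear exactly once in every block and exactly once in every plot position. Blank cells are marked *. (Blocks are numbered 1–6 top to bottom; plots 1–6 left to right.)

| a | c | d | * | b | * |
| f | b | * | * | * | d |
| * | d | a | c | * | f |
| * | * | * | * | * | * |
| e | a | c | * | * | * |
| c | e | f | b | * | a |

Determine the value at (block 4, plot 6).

Block 1, plot 6: block 1 has {c, b, d, a} and plot 6 has {f, d, a}, leaving only e.
Block 1, plot 4: block 1 has {c, e, b, d, a} and plot 4 has {c, b}, leaving only f.
Block 2, plot 3: block 2 has {f, b, d} and plot 3 has {f, c, d, a}, leaving only e.
Block 2, plot 4: block 2 has {f, e, b, d} and plot 4 has {f, c, b}, leaving only a.
Block 2, plot 5: block 2 has {f, e, b, d, a} and plot 5 has {b}, leaving only c.
Block 3, plot 1: block 3 has {f, c, d, a} and plot 1 has {f, c, e, a}, leaving only b.
Block 3, plot 5: block 3 has {f, c, b, d, a} and plot 5 has {c, b}, leaving only e.
Block 4, plot 1: block 4 has {} and plot 1 has {f, c, e, b, a}, leaving only d.
Block 4, plot 2: block 4 has {d} and plot 2 has {c, e, b, d, a}, leaving only f.
Block 4, plot 3: block 4 has {f, d} and plot 3 has {f, c, e, d, a}, leaving only b.
Block 4 already has {f, b, d} and plot 6 already has {f, e, d, a}, so block 4, plot 6 must be c.

c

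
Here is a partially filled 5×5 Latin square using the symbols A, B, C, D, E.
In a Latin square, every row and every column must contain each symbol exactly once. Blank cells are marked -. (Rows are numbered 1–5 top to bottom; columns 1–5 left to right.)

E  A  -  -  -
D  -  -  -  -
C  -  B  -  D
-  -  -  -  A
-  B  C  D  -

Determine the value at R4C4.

C

Row 1, column 3: row 1 has {A, E} and column 3 has {B, C}, leaving only D.
Row 3, column 2: row 3 has {B, C, D} and column 2 has {A, B}, leaving only E.
Row 2, column 2: row 2 has {D} and column 2 has {A, B, E}, leaving only C.
Row 3, column 4: row 3 has {B, C, D, E} and column 4 has {D}, leaving only A.
Row 4, column 1: row 4 has {A} and column 1 has {C, D, E}, leaving only B.
Row 4, column 2: row 4 has {A, B} and column 2 has {A, B, C, E}, leaving only D.
Row 4, column 3: row 4 has {A, B, D} and column 3 has {B, C, D}, leaving only E.
Row 4 already has {A, B, D, E} and column 4 already has {A, D}, so row 4, column 4 must be C.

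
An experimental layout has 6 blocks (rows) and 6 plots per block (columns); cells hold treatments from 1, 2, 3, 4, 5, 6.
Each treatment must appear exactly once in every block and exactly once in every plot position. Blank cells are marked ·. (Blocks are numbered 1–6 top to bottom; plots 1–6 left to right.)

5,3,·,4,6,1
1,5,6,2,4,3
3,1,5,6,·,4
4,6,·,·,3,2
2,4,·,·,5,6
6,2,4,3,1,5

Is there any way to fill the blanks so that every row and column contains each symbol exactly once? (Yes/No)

Yes

No block or plot among the givens repeats a symbol, and propagating forced cells runs into no contradiction.
One valid completion exists (for instance, 5 3 2 4 6 1 / 1 5 6 2 4 3 / 3 1 5 6 2 4 / 4 6 1 5 3 2 / 2 4 3 1 5 6 / 6 2 4 3 1 5).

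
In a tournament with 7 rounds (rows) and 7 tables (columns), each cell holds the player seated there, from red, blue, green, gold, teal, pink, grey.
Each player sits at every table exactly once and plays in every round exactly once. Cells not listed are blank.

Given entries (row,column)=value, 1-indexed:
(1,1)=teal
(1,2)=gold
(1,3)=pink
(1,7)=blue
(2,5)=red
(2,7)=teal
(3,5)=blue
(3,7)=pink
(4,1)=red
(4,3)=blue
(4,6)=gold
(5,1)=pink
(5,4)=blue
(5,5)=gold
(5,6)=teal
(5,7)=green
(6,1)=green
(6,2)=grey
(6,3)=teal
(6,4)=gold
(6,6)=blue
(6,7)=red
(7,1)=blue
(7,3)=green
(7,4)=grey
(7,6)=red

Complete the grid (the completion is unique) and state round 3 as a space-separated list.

gold green red teal blue grey pink

Round 4, table 7: round 4 has {red, blue, gold} and table 7 has {red, blue, green, teal, pink}, leaving only grey.
Round 5, table 2: round 5 has {blue, green, gold, teal, pink} and table 2 has {gold, grey}, leaving only red.
Round 5, table 3: round 5 has {red, blue, green, gold, teal, pink} and table 3 has {blue, green, teal, pink}, leaving only grey.
Round 2, table 3: round 2 has {red, teal} and table 3 has {blue, green, teal, pink, grey}, leaving only gold.
Round 3, table 3: round 3 has {blue, pink} and table 3 has {blue, green, gold, teal, pink, grey}, leaving only red.
Round 2, table 1: round 2 has {red, gold, teal} and table 1 has {red, blue, green, teal, pink}, leaving only grey.
Round 3, table 1: round 3 has {red, blue, pink} and table 1 has {red, blue, green, teal, pink, grey}, leaving only gold.
Round 6, table 5: round 6 has {red, blue, green, gold, teal, grey} and table 5 has {red, blue, gold}, leaving only pink.
Round 7, table 5: round 7 has {red, blue, green, grey} and table 5 has {red, blue, gold, pink}, leaving only teal.
Round 4, table 5: round 4 has {red, blue, gold, grey} and table 5 has {red, blue, gold, teal, pink}, leaving only green.
Round 1, table 5: round 1 has {blue, gold, teal, pink} and table 5 has {red, blue, green, gold, teal, pink}, leaving only grey.
Round 1, table 6: round 1 has {blue, gold, teal, pink, grey} and table 6 has {red, blue, gold, teal}, leaving only green.
Round 3, table 6: round 3 has {red, blue, gold, pink} and table 6 has {red, blue, green, gold, teal}, leaving only grey.
Round 1, table 4: round 1 has {blue, green, gold, teal, pink, grey} and table 4 has {blue, gold, grey}, leaving only red.
Round 2, table 6: round 2 has {red, gold, teal, grey} and table 6 has {red, blue, green, gold, teal, grey}, leaving only pink.
Round 2, table 4: round 2 has {red, gold, teal, pink, grey} and table 4 has {red, blue, gold, grey}, leaving only green.
Round 3, table 4: round 3 has {red, blue, gold, pink, grey} and table 4 has {red, blue, green, gold, grey}, leaving only teal.
Round 3, table 2: round 3 has {red, blue, gold, teal, pink, grey} and table 2 has {red, gold, grey}, leaving only green.
So round 3 reads: gold green red teal blue grey pink.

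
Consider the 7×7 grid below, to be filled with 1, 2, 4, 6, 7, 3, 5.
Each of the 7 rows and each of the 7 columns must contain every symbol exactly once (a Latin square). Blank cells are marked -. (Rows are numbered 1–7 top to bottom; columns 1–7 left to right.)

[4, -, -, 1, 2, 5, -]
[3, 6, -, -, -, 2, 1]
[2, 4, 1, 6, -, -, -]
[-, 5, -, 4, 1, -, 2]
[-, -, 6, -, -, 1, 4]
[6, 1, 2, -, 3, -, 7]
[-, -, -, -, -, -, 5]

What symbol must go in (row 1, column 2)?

3

Row 3, column 7: row 3 has {1, 2, 4, 6} and column 7 has {1, 2, 4, 7, 5}, leaving only 3.
Row 1, column 7: row 1 has {1, 2, 4, 5} and column 7 has {1, 2, 4, 7, 3, 5}, leaving only 6.
Row 3, column 6: row 3 has {1, 2, 4, 6, 3} and column 6 has {1, 2, 5}, leaving only 7.
Row 3, column 5: row 3 has {1, 2, 4, 6, 7, 3} and column 5 has {1, 2, 3}, leaving only 5.
Row 4, column 1: row 4 has {1, 2, 4, 5} and column 1 has {2, 4, 6, 3}, leaving only 7.
Row 4, column 3: row 4 has {1, 2, 4, 7, 5} and column 3 has {1, 2, 6}, leaving only 3.
Row 1, column 3: row 1 has {1, 2, 4, 6, 5} and column 3 has {1, 2, 6, 3}, leaving only 7.
Row 1 already has {1, 2, 4, 6, 7, 5} and column 2 already has {1, 4, 6, 5}, so row 1, column 2 must be 3.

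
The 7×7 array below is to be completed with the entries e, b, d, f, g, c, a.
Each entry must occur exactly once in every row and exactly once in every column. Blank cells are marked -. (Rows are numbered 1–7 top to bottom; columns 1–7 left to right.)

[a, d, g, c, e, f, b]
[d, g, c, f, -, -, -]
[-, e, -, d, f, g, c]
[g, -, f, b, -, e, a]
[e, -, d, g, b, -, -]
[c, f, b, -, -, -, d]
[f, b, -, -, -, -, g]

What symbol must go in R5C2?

a

Row 2, column 5: row 2 has {d, f, g, c} and column 5 has {e, b, f}, leaving only a.
Row 2, column 6: row 2 has {d, f, g, c, a} and column 6 has {e, f, g}, leaving only b.
Row 2, column 7: row 2 has {b, d, f, g, c, a} and column 7 has {b, d, g, c, a}, leaving only e.
Row 3, column 1: row 3 has {e, d, f, g, c} and column 1 has {e, d, f, g, c, a}, leaving only b.
Row 3, column 3: row 3 has {e, b, d, f, g, c} and column 3 has {b, d, f, g, c}, leaving only a.
Row 4, column 2: row 4 has {e, b, f, g, a} and column 2 has {e, b, d, f, g}, leaving only c.
Row 5 already has {e, b, d, g} and column 2 already has {e, b, d, f, g, c}, so row 5, column 2 must be a.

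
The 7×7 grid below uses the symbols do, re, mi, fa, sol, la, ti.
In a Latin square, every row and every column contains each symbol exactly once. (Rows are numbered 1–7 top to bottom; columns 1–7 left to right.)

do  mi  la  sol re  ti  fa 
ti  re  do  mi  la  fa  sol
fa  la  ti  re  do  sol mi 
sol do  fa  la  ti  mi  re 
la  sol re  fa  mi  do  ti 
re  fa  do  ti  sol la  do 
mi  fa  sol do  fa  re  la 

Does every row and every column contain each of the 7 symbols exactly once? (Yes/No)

No

Row 6 contains do twice (at columns 3 and 7); row 7 is also not a permutation.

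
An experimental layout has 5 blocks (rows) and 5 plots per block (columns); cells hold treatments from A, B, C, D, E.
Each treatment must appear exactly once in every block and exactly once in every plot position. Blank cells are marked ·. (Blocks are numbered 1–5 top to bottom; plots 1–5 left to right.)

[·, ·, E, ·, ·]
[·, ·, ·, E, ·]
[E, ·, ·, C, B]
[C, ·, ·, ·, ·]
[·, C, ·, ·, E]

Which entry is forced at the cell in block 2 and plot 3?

Block 2, plot 3 is narrowed to {A, B, C, D}.
If it were A, then block 5, plot 3 would be left with no valid symbol.
If it were B, propagating the remaining blanks reaches a contradiction.
If it were D, then block 5, plot 3 would be left with no valid symbol.
So block 2, plot 3 must be C.

C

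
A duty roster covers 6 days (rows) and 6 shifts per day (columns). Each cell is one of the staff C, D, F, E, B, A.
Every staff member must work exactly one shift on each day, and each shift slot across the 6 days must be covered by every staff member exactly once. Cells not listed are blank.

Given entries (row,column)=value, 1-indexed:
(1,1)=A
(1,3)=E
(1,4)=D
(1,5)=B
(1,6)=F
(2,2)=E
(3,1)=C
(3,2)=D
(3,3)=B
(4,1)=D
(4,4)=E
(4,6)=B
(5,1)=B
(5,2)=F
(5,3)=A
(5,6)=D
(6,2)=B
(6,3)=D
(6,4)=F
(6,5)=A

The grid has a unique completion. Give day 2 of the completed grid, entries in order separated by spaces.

Day 2, shift 1: day 2 has {E} and shift 1 has {C, D, B, A}, leaving only F.
Day 2, shift 3: day 2 has {F, E} and shift 3 has {D, E, B, A}, leaving only C.
Day 2, shift 5: day 2 has {C, F, E} and shift 5 has {B, A}, leaving only D.
Day 2, shift 6: day 2 has {C, D, F, E} and shift 6 has {D, F, B}, leaving only A.
Day 2, shift 4: day 2 has {C, D, F, E, A} and shift 4 has {D, F, E}, leaving only B.
So day 2 reads: F E C B D A.

F E C B D A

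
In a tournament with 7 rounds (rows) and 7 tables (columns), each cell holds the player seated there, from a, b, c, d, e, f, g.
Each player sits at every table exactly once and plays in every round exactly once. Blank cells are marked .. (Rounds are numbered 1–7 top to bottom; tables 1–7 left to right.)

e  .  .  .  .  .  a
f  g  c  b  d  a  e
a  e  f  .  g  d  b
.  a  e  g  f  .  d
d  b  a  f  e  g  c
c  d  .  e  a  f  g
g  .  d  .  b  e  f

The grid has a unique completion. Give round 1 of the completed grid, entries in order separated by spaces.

Round 1, table 5: round 1 has {a, e} and table 5 has {a, b, d, e, f, g}, leaving only c.
Round 1, table 2: round 1 has {a, c, e} and table 2 has {a, b, d, e, g}, leaving only f.
Round 1, table 4: round 1 has {a, c, e, f} and table 4 has {b, e, f, g}, leaving only d.
Round 1, table 6: round 1 has {a, c, d, e, f} and table 6 has {a, d, e, f, g}, leaving only b.
Round 1, table 3: round 1 has {a, b, c, d, e, f} and table 3 has {a, c, d, e, f}, leaving only g.
So round 1 reads: e f g d c b a.

e f g d c b a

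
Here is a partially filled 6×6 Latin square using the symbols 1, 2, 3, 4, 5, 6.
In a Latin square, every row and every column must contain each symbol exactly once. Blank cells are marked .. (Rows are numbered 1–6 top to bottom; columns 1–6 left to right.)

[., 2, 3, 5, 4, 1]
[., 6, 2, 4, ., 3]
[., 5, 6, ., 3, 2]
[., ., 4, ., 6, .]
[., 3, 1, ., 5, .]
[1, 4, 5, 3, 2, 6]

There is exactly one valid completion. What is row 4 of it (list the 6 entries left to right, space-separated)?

Row 4, column 2: row 4 has {4, 6} and column 2 has {2, 3, 4, 5, 6}, leaving only 1.
Row 4, column 4: row 4 has {1, 4, 6} and column 4 has {3, 4, 5}, leaving only 2.
Row 4, column 6: row 4 has {1, 2, 4, 6} and column 6 has {1, 2, 3, 6}, leaving only 5.
Row 4, column 1: row 4 has {1, 2, 4, 5, 6} and column 1 has {1}, leaving only 3.
So row 4 reads: 3 1 4 2 6 5.

3 1 4 2 6 5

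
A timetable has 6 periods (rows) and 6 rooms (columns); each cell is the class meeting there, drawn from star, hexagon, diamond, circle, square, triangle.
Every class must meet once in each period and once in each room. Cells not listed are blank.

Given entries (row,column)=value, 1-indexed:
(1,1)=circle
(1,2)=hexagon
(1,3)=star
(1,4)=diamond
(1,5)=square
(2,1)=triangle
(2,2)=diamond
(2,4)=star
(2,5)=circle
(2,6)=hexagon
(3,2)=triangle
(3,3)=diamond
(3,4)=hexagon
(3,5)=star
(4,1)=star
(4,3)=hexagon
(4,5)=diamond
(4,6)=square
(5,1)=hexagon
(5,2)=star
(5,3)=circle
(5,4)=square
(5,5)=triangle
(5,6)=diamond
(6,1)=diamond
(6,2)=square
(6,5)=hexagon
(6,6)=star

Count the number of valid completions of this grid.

Period 1, room 6: eliminating its period and room leaves {triangle}.
Period 2, room 3: eliminating its period and room leaves {square}.
Period 3, room 1: eliminating its period and room leaves {square}.
Period 3, room 6: eliminating its period and room leaves {circle}.
Period 4, room 2: eliminating its period and room leaves {circle}.
Period 4, room 4: eliminating its period and room leaves {circle, triangle}.
Period 6, room 3: eliminating its period and room leaves {triangle}.
Period 6, room 4: eliminating its period and room leaves {circle, triangle}.
Only one assignment across all blanks avoids any period or room repeat, giving 1 completion.

1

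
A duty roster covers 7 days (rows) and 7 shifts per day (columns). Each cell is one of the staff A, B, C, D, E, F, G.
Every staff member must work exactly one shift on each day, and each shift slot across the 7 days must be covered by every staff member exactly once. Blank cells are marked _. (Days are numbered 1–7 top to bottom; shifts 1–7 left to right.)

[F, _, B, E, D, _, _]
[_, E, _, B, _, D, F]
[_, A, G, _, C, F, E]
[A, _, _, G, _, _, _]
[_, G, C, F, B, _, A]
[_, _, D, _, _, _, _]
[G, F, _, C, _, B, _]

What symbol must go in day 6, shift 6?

G

Day 1, shift 2: day 1 has {B, D, E, F} and shift 2 has {A, E, F, G}, leaving only C.
Day 1, shift 7: day 1 has {B, C, D, E, F} and shift 7 has {A, E, F}, leaving only G.
Day 1, shift 6: day 1 has {B, C, D, E, F, G} and shift 6 has {B, D, F}, leaving only A.
Day 2, shift 1: day 2 has {B, D, E, F} and shift 1 has {A, F, G}, leaving only C.
Day 2, shift 3: day 2 has {B, C, D, E, F} and shift 3 has {B, C, D, G}, leaving only A.
Day 2, shift 5: day 2 has {A, B, C, D, E, F} and shift 5 has {B, C, D}, leaving only G.
Day 3, shift 4: day 3 has {A, C, E, F, G} and shift 4 has {B, C, E, F, G}, leaving only D.
Day 3, shift 1: day 3 has {A, C, D, E, F, G} and shift 1 has {A, C, F, G}, leaving only B.
Day 5, shift 6: day 5 has {A, B, C, F, G} and shift 6 has {A, B, D, F}, leaving only E.
Day 4, shift 6: day 4 has {A, G} and shift 6 has {A, B, D, E, F}, leaving only C.
Day 6 already has {D} and shift 6 already has {A, B, C, D, E, F}, so day 6, shift 6 must be G.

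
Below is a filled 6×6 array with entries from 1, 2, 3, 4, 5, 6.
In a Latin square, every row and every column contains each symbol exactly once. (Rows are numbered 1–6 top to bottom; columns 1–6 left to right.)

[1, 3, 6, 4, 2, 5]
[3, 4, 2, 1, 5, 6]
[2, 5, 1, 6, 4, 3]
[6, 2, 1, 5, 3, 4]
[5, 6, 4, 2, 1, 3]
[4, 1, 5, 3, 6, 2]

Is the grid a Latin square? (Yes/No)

No

Every row is a permutation, but column 6 contains 3 twice (at rows 3 and 5).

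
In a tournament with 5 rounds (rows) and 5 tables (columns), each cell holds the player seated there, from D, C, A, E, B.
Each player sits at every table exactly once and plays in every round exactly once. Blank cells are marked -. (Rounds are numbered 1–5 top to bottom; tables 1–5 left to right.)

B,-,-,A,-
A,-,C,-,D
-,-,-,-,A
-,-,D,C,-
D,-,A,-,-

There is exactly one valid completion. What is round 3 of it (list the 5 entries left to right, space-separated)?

C E B D A

Round 1, table 3: round 1 has {A, B} and table 3 has {D, C, A}, leaving only E.
Round 3, table 3: round 3 has {A} and table 3 has {D, C, A, E}, leaving only B.
Round 1, table 5: round 1 has {A, E, B} and table 5 has {D, A}, leaving only C.
Round 1, table 2: round 1 has {C, A, E, B} and table 2 has {}, leaving only D.
Round 4, table 1: round 4 has {D, C} and table 1 has {D, A, B}, leaving only E.
Round 3, table 1: round 3 has {A, B} and table 1 has {D, A, E, B}, leaving only C.
Round 3, table 2: round 3 has {C, A, B} and table 2 has {D}, leaving only E.
Round 3, table 4: round 3 has {C, A, E, B} and table 4 has {C, A}, leaving only D.
So round 3 reads: C E B D A.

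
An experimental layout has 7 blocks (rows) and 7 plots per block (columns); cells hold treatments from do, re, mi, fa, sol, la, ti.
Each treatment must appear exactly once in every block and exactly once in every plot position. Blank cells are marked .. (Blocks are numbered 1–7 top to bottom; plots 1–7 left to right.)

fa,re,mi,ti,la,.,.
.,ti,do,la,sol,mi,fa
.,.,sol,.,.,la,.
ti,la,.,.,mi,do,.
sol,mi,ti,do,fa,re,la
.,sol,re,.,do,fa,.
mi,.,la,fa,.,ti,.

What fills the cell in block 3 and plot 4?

Block 1, plot 6: block 1 has {re, mi, fa, la, ti} and plot 6 has {do, re, mi, fa, la, ti}, leaving only sol.
Block 1, plot 7: block 1 has {re, mi, fa, sol, la, ti} and plot 7 has {fa, la}, leaving only do.
Block 2, plot 1: block 2 has {do, mi, fa, sol, la, ti} and plot 1 has {mi, fa, sol, ti}, leaving only re.
Block 3, plot 1: block 3 has {sol, la} and plot 1 has {re, mi, fa, sol, ti}, leaving only do.
Block 3, plot 2: block 3 has {do, sol, la} and plot 2 has {re, mi, sol, la, ti}, leaving only fa.
Block 4, plot 3: block 4 has {do, mi, la, ti} and plot 3 has {do, re, mi, sol, la, ti}, leaving only fa.
Block 6, plot 1: block 6 has {do, re, fa, sol} and plot 1 has {do, re, mi, fa, sol, ti}, leaving only la.
Block 6, plot 4: block 6 has {do, re, fa, sol, la} and plot 4 has {do, fa, la, ti}, leaving only mi.
Block 3 already has {do, fa, sol, la} and plot 4 already has {do, mi, fa, la, ti}, so block 3, plot 4 must be re.

re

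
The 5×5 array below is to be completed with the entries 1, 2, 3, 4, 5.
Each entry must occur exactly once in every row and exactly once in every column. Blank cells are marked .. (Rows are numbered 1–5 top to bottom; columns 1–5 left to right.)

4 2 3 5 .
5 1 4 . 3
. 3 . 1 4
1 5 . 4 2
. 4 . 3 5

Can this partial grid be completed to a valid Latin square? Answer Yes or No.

Row 4, column 3: row 4 together with column 3 already contain {1, 2, 3, 4, 5} — every symbol — so nothing can go there. The grid has no valid completion.

No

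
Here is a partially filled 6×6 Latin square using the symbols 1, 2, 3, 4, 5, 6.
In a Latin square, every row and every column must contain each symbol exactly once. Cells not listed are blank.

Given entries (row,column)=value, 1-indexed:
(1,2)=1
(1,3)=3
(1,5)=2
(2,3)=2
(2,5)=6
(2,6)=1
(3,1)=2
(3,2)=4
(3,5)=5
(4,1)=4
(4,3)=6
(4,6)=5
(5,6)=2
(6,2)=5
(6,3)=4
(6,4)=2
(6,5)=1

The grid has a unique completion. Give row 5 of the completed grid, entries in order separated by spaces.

1 6 5 3 4 2

Row 2, column 2: row 2 has {1, 2, 6} and column 2 has {1, 4, 5}, leaving only 3.
Row 5, column 2: row 5 has {2} and column 2 has {1, 3, 4, 5}, leaving only 6.
Row 2, column 1: row 2 has {1, 2, 3, 6} and column 1 has {2, 4}, leaving only 5.
Row 1, column 1: row 1 has {1, 2, 3} and column 1 has {2, 4, 5}, leaving only 6.
Row 1, column 6: row 1 has {1, 2, 3, 6} and column 6 has {1, 2, 5}, leaving only 4.
Row 1, column 4: row 1 has {1, 2, 3, 4, 6} and column 4 has {2}, leaving only 5.
Row 2, column 4: row 2 has {1, 2, 3, 5, 6} and column 4 has {2, 5}, leaving only 4.
Row 3, column 3: row 3 has {2, 4, 5} and column 3 has {2, 3, 4, 6}, leaving only 1.
Row 5, column 3: row 5 has {2, 6} and column 3 has {1, 2, 3, 4, 6}, leaving only 5.
Row 4, column 2: row 4 has {4, 5, 6} and column 2 has {1, 3, 4, 5, 6}, leaving only 2.
Row 4, column 5: row 4 has {2, 4, 5, 6} and column 5 has {1, 2, 5, 6}, leaving only 3.
Row 5, column 5: row 5 has {2, 5, 6} and column 5 has {1, 2, 3, 5, 6}, leaving only 4.
Row 4, column 4: row 4 has {2, 3, 4, 5, 6} and column 4 has {2, 4, 5}, leaving only 1.
Row 5, column 4: row 5 has {2, 4, 5, 6} and column 4 has {1, 2, 4, 5}, leaving only 3.
Row 5, column 1: row 5 has {2, 3, 4, 5, 6} and column 1 has {2, 4, 5, 6}, leaving only 1.
So row 5 reads: 1 6 5 3 4 2.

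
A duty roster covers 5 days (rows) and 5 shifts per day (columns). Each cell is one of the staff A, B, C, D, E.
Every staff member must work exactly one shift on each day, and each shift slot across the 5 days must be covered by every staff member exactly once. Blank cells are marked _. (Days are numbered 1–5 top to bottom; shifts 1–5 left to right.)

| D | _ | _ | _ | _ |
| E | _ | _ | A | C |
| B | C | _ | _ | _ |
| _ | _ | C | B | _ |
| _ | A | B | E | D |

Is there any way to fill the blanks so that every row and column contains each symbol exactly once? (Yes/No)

No day or shift among the givens repeats a symbol, and propagating forced cells runs into no contradiction.
One valid completion exists (for instance, D E A C B / E B D A C / B C E D A / A D C B E / C A B E D).

Yes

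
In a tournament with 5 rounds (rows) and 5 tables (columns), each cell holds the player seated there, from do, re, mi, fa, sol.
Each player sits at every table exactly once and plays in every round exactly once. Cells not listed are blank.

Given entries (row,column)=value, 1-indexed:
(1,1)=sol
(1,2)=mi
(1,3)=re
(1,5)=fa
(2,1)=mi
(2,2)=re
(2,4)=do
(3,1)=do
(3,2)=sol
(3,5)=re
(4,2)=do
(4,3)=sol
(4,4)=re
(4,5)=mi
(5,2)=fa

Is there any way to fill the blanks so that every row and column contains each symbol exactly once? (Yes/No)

Round 1, table 4: round 1 together with table 4 already contain {do, re, mi, fa, sol} — every symbol — so nothing can go there. The grid has no valid completion.

No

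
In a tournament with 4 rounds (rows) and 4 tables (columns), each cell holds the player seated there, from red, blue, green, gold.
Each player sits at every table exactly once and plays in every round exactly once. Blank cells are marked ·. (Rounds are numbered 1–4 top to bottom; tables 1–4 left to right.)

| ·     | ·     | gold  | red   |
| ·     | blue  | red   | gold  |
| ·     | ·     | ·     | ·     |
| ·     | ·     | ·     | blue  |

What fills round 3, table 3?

Round 1, table 2: round 1 has {red, gold} and table 2 has {blue}, leaving only green.
Round 1, table 1: round 1 has {red, green, gold} and table 1 has {}, leaving only blue.
Round 2, table 1: round 2 has {red, blue, gold} and table 1 has {blue}, leaving only green.
Round 3, table 4: round 3 has {} and table 4 has {red, blue, gold}, leaving only green.
Round 3 already has {green} and table 3 already has {red, gold}, so round 3, table 3 must be blue.

blue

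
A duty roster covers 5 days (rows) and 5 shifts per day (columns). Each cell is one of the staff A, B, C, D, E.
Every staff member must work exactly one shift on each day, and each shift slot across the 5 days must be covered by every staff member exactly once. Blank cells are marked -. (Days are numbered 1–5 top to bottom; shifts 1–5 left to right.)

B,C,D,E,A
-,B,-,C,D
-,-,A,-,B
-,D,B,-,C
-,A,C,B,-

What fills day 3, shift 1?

C

Day 2, shift 3: day 2 has {B, C, D} and shift 3 has {A, B, C, D}, leaving only E.
Day 2, shift 1: day 2 has {B, C, D, E} and shift 1 has {B}, leaving only A.
Day 3, shift 2: day 3 has {A, B} and shift 2 has {A, B, C, D}, leaving only E.
Day 3, shift 4: day 3 has {A, B, E} and shift 4 has {B, C, E}, leaving only D.
Day 3 already has {A, B, D, E} and shift 1 already has {A, B}, so day 3, shift 1 must be C.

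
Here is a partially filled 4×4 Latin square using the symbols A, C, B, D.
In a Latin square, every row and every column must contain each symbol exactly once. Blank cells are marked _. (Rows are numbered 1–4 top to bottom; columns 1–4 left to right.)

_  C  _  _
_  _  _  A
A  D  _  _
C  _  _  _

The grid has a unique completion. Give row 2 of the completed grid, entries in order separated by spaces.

D B C A

Row 2, column 2: row 2 has {A} and column 2 has {C, D}, leaving only B.
Row 2, column 1: row 2 has {A, B} and column 1 has {A, C}, leaving only D.
Row 2, column 3: row 2 has {A, B, D} and column 3 has {}, leaving only C.
So row 2 reads: D B C A.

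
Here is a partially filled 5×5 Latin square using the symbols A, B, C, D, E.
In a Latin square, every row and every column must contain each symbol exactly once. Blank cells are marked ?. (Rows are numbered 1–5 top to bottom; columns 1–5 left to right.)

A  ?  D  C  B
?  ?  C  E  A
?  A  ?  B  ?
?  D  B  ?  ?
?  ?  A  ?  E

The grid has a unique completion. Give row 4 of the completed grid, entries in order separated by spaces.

E D B A C

Row 4, column 4: row 4 has {B, D} and column 4 has {B, C, E}, leaving only A.
Row 4, column 5: row 4 has {A, B, D} and column 5 has {A, B, E}, leaving only C.
Row 4, column 1: row 4 has {A, B, C, D} and column 1 has {A}, leaving only E.
So row 4 reads: E D B A C.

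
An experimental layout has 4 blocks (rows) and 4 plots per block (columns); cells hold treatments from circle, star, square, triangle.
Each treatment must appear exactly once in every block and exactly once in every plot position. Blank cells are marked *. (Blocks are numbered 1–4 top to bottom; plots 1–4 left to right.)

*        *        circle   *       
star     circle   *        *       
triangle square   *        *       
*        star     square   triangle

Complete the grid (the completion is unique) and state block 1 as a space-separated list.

Block 1, plot 1: block 1 has {circle} and plot 1 has {star, triangle}, leaving only square.
Block 1, plot 2: block 1 has {circle, square} and plot 2 has {circle, star, square}, leaving only triangle.
Block 1, plot 4: block 1 has {circle, square, triangle} and plot 4 has {triangle}, leaving only star.
So block 1 reads: square triangle circle star.

square triangle circle star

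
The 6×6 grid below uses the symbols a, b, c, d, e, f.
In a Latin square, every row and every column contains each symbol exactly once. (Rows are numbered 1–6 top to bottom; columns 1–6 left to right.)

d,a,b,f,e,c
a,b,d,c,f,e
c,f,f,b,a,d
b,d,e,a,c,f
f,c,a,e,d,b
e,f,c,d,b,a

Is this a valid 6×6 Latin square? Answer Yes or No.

Row 3 contains f twice (at columns 2 and 3), so it is not a permutation.

No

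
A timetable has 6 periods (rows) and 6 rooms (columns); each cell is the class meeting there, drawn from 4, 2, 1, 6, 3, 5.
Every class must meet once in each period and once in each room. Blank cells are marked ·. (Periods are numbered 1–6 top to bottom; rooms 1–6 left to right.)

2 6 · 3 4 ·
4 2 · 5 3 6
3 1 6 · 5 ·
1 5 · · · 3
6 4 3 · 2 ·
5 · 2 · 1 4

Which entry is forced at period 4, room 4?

2

Period 2, room 3: period 2 has {4, 2, 6, 3, 5} and room 3 has {2, 6, 3}, leaving only 1.
Period 1, room 3: period 1 has {4, 2, 6, 3} and room 3 has {2, 1, 6, 3}, leaving only 5.
Period 1, room 6: period 1 has {4, 2, 6, 3, 5} and room 6 has {4, 6, 3}, leaving only 1.
Period 3, room 6: period 3 has {1, 6, 3, 5} and room 6 has {4, 1, 6, 3}, leaving only 2.
Period 3, room 4: period 3 has {2, 1, 6, 3, 5} and room 4 has {3, 5}, leaving only 4.
Period 4, room 3: period 4 has {1, 3, 5} and room 3 has {2, 1, 6, 3, 5}, leaving only 4.
Period 4, room 5: period 4 has {4, 1, 3, 5} and room 5 has {4, 2, 1, 3, 5}, leaving only 6.
Period 4 already has {4, 1, 6, 3, 5} and room 4 already has {4, 3, 5}, so period 4, room 4 must be 2.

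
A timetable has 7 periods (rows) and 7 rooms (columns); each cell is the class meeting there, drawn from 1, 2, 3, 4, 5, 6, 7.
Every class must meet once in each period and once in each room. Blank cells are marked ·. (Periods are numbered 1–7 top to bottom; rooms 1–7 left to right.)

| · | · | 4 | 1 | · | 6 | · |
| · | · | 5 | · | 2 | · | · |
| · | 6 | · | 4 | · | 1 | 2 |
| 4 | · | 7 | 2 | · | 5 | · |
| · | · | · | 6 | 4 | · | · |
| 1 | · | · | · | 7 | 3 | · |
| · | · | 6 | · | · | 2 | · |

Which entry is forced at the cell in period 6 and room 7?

6

Period 3, room 3: period 3 has {1, 2, 4, 6} and room 3 has {4, 5, 6, 7}, leaving only 3.
Period 3, room 5: period 3 has {1, 2, 3, 4, 6} and room 5 has {2, 4, 7}, leaving only 5.
Period 1, room 5: period 1 has {1, 4, 6} and room 5 has {2, 4, 5, 7}, leaving only 3.
Period 3, room 1: period 3 has {1, 2, 3, 4, 5, 6} and room 1 has {1, 4}, leaving only 7.
Period 5, room 6: period 5 has {4, 6} and room 6 has {1, 2, 3, 5, 6}, leaving only 7.
Period 2, room 6: period 2 has {2, 5} and room 6 has {1, 2, 3, 5, 6, 7}, leaving only 4.
Period 6, room 3: period 6 has {1, 3, 7} and room 3 has {3, 4, 5, 6, 7}, leaving only 2.
Period 5, room 3: period 5 has {4, 6, 7} and room 3 has {2, 3, 4, 5, 6, 7}, leaving only 1.
Period 6, room 4: period 6 has {1, 2, 3, 7} and room 4 has {1, 2, 4, 6}, leaving only 5.
Period 6, room 2: period 6 has {1, 2, 3, 5, 7} and room 2 has {6}, leaving only 4.
Period 6 already has {1, 2, 3, 4, 5, 7} and room 7 already has {2}, so period 6, room 7 must be 6.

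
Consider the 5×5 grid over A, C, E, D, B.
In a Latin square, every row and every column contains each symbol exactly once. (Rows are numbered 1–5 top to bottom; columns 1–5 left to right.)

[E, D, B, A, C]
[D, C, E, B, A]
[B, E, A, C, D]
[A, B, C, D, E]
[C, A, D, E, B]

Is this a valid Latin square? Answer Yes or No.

Each row is a permutation of the 5 symbols, and so is each column.

Yes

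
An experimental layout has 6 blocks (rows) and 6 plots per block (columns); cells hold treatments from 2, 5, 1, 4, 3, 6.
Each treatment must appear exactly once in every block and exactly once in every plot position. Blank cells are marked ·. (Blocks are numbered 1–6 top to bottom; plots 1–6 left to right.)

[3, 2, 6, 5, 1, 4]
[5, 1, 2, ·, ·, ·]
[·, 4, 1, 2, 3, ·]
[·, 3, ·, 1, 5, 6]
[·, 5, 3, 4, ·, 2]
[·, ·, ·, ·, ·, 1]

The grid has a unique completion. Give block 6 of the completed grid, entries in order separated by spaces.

4 6 5 3 2 1

Block 6, plot 2: block 6 has {1} and plot 2 has {2, 5, 1, 4, 3}, leaving only 6.
Block 6, plot 4: block 6 has {1, 6} and plot 4 has {2, 5, 1, 4}, leaving only 3.
Block 2, plot 4: block 2 has {2, 5, 1} and plot 4 has {2, 5, 1, 4, 3}, leaving only 6.
Block 2, plot 5: block 2 has {2, 5, 1, 6} and plot 5 has {5, 1, 3}, leaving only 4.
Block 6, plot 5: block 6 has {1, 3, 6} and plot 5 has {5, 1, 4, 3}, leaving only 2.
Block 6, plot 1: block 6 has {2, 1, 3, 6} and plot 1 has {5, 3}, leaving only 4.
Block 6, plot 3: block 6 has {2, 1, 4, 3, 6} and plot 3 has {2, 1, 3, 6}, leaving only 5.
So block 6 reads: 4 6 5 3 2 1.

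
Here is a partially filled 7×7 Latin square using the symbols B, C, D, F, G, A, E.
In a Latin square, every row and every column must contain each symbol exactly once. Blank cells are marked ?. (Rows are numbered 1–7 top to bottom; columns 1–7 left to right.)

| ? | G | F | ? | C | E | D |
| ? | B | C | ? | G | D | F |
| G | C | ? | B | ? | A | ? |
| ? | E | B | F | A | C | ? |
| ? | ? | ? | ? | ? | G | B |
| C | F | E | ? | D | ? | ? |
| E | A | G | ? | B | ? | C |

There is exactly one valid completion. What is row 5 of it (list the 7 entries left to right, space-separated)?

Row 5, column 2: row 5 has {B, G} and column 2 has {B, C, F, G, A, E}, leaving only D.
Row 5, column 3: row 5 has {B, D, G} and column 3 has {B, C, F, G, E}, leaving only A.
Row 5, column 1: row 5 has {B, D, G, A} and column 1 has {C, G, E}, leaving only F.
Row 5, column 5: row 5 has {B, D, F, G, A} and column 5 has {B, C, D, G, A}, leaving only E.
Row 5, column 4: row 5 has {B, D, F, G, A, E} and column 4 has {B, F}, leaving only C.
So row 5 reads: F D A C E G B.

F D A C E G B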